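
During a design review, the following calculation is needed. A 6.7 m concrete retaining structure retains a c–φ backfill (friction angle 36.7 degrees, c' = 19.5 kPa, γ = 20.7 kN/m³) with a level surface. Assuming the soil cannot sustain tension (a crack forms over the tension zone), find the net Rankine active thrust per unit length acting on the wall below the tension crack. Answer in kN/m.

K_a = 0.2519; √K_a = 0.5019.
Tension-crack depth z_c = 2c/(γ√K_a) = 2×19.5/(20.7×0.5019) = 3.754 m.
σ_a at base = K_a γ H − 2c√K_a = 0.2519×20.7×6.7 − 2×19.5×0.5019 = 15.36 kPa.
P_a = ½ × 15.36 × (H − z_c) = 0.5×15.36×2.946 = 22.62 kN/m.

22.6 kN/m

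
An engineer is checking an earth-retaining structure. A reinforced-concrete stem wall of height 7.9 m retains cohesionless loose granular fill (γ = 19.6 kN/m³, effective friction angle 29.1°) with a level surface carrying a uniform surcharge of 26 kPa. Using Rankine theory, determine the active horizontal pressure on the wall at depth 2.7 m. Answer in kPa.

K_a = (1 − sin φ)/(1 + sin φ) = 0.3456.
σ_v = γz + q = 19.6 × 2.7 + 26 = 78.92 kPa.
σ_h = K_a σ_v = 0.3456 × 78.92 = 27.27 kPa.

27.3 kPa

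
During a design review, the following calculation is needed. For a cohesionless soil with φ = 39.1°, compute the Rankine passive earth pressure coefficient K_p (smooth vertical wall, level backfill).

4.42

K_p = (1 + sin φ)/(1 − sin φ) = tan²(45° + 39.1°/2) = 4.415.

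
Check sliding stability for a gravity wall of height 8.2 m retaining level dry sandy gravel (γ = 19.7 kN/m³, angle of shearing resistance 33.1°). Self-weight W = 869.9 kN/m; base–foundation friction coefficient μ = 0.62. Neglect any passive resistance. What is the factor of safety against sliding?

2.77

K_a = tan²(45° − 33.1°/2) = 0.2936.
P_a = ½K_aγH² = 0.5×0.2936×19.7×8.2² = 194.4 kN/m, acting at H/3 = 2.733 m above the base.
FS_sliding = μW / P_a = 0.62×869.9 / 194.4 = 2.774.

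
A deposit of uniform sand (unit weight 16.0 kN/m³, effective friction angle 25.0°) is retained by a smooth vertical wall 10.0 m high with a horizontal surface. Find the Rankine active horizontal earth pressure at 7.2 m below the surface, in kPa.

K_a = (1 − sin φ)/(1 + sin φ) = 0.4059.
σ_h = K_a γ z = 0.4059 × 16.0 × 7.2 = 46.75 kPa.

46.8 kPa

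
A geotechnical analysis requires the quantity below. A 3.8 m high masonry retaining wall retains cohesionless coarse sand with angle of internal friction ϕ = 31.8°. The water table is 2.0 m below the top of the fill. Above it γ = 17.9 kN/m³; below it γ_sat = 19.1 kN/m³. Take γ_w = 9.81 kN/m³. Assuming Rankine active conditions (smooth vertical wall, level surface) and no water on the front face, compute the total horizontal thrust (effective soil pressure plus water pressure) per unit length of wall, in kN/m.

K_a = tan²(45° − φ/2) = 0.3098.
γ' = 19.1 − 9.81 = 9.290 kN/m³. Depth below WT = 1.8 m.
σ'_h at WT = K_a γ d_w = 11.09 kPa; at base = 11.09 + K_a γ' × 1.8 = 16.27 kPa.
P₁ (0–2.0 m) = ½×11.09×2.0 = 11.09. P₂ (2.0–3.8 m) = ½(11.09+16.27)×1.8 = 24.63.
P_w = ½ γ_w h₂² = 0.5×9.81×1.8² = 15.89. Total = 11.09+24.63+15.89 = 51.61 kN/m.

51.6 kN/m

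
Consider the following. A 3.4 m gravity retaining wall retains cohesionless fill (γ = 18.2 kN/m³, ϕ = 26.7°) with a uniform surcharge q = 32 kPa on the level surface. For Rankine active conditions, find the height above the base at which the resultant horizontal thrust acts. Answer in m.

K_a = 0.3800.
Triangular part P₁ = ½K_aγH² = 39.97 at H/3 = 1.133 m; rectangular part P₂ = K_a q H = 41.34 at H/2 = 1.700 m.
ȳ = (P₁·1.133 + P₂·1.700)/(P₁+P₂) = 1.421 m.

1.42 m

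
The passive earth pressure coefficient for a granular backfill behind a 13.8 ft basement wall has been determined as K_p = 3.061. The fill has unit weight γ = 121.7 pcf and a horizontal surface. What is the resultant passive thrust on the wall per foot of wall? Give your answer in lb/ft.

35500 lb/ft

P = ½ K_p γ H² = 0.5 × 3.061 × 121.7 × 13.8² = 35470 lb/ft.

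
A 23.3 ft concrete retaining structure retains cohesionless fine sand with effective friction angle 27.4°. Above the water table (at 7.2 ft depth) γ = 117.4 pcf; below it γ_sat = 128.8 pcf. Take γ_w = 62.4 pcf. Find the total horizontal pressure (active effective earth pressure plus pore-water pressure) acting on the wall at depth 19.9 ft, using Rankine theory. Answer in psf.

K_a = (1 − sin φ)/(1 + sin φ) = 0.3697.
γ' = 128.8 − 62.4 = 66.40 pcf.
Effective vertical stress at 19.9 ft: σ'_v = 117.4×7.2 + 66.40×12.7 = 1689 psf.
σ'_h = K_a σ'_v = 0.3697 × 1689 = 624.2 psf; u = γ_w × 12.7 = 792.5 psf.
Total σ_h = 624.2 + 792.5 = 1417 psf.

1420 psf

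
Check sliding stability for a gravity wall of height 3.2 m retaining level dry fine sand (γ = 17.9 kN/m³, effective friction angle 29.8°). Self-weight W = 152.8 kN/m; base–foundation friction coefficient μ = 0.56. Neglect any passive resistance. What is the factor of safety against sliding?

K_a = tan²(45° − 29.8°/2) = 0.3360.
P_a = ½K_aγH² = 0.5×0.3360×17.9×3.2² = 30.80 kN/m, acting at H/3 = 1.067 m above the base.
FS_sliding = μW / P_a = 0.56×152.8 / 30.80 = 2.779.

2.78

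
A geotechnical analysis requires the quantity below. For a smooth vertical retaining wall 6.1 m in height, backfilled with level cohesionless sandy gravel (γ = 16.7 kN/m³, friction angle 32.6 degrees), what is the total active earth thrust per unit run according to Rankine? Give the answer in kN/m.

K_a = tan²(45° − φ/2) = 0.2997.
P_a = ½ K_a γ H² = 0.5 × 0.2997 × 16.7 × 6.1² = 93.13 kN/m.

93.1 kN/m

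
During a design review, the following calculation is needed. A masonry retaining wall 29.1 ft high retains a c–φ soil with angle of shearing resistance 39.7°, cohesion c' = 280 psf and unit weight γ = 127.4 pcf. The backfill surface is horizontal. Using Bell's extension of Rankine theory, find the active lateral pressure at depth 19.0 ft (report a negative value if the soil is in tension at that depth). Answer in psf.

271 psf

K_a = (1 − sin φ)/(1 + sin φ) = 0.2204.
σ_a = K_a γ z − 2c√K_a = 0.2204×127.4×19.0 − 2×280×0.4695 = 270.7 psf.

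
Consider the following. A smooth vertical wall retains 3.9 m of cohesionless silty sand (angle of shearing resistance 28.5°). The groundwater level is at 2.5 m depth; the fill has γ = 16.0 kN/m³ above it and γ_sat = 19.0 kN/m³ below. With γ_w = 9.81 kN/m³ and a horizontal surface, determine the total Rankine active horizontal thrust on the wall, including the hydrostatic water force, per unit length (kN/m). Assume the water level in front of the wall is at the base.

K_a = tan²(45° − φ/2) = 0.3540.
γ' = 19.0 − 9.81 = 9.190 kN/m³. Depth below WT = 1.4 m.
σ'_h at WT = K_a γ d_w = 14.16 kPa; at base = 14.16 + K_a γ' × 1.4 = 18.71 kPa.
P₁ (0–2.5 m) = ½×14.16×2.5 = 17.70. P₂ (2.5–3.9 m) = ½(14.16+18.71)×1.4 = 23.01.
P_w = ½ γ_w h₂² = 0.5×9.81×1.4² = 9.614. Total = 17.70+23.01+9.614 = 50.32 kN/m.

50.3 kN/m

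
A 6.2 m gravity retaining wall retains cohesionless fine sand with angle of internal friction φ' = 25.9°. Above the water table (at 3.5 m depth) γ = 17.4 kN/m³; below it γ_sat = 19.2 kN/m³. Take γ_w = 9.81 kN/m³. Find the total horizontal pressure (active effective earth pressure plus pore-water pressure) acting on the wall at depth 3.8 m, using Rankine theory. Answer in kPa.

27.9 kPa

K_a = (1 − sin φ)/(1 + sin φ) = 0.3920.
γ' = 19.2 − 9.81 = 9.390 kN/m³.
Effective vertical stress at 3.8 m: σ'_v = 17.4×3.5 + 9.390×0.300 = 63.72 kPa.
σ'_h = K_a σ'_v = 0.3920 × 63.72 = 24.98 kPa; u = γ_w × 0.300 = 2.943 kPa.
Total σ_h = 24.98 + 2.943 = 27.92 kPa.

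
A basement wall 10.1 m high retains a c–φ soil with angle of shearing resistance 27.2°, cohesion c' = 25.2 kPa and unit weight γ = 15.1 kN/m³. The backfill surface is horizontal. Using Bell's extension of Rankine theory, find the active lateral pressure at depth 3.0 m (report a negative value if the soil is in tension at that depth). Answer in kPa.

-13.9 kPa

K_a = (1 − sin φ)/(1 + sin φ) = 0.3726.
σ_a = K_a γ z − 2c√K_a = 0.3726×15.1×3.0 − 2×25.2×0.6104 = -13.89 kPa.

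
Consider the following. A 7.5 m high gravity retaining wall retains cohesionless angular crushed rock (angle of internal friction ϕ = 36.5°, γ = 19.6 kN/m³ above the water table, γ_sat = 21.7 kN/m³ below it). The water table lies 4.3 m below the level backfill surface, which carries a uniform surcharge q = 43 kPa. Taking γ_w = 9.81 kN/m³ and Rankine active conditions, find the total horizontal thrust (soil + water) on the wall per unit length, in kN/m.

K_a = tan²(45° − φ/2) = 0.2541.
γ' = 21.7 − 9.81 = 11.89 kN/m³. h₂ = H − d_w = 3.2 m.
σ'_h: at surface K_a·q = 10.92; at WT K_a(q+γd_w) = 32.34; at base K_a(q+γd_w+γ'h₂) = 42.00 kPa.
P₁ = ½(10.92+32.34)×4.3 = 93.01; P₂ = ½(32.34+42.00)×3.2 = 118.9; P_w = ½γ_w h₂² = 50.23.
Total = 93.01+118.9+50.23 = 262.2 kN/m.

262 kN/m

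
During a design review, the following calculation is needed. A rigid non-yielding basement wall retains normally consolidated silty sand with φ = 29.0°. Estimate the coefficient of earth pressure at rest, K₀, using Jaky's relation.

0.515

K₀ = 1 − sin φ' = 1 − sin 29.0° = 0.5152.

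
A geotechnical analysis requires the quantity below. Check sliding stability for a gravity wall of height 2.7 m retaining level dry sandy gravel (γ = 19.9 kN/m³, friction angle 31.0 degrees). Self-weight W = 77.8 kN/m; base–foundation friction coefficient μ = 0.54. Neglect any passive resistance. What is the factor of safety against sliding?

1.81

K_a = tan²(45° − 31.0°/2) = 0.3201.
P_a = ½K_aγH² = 0.5×0.3201×19.9×2.7² = 23.22 kN/m, acting at H/3 = 0.9000 m above the base.
FS_sliding = μW / P_a = 0.54×77.8 / 23.22 = 1.809.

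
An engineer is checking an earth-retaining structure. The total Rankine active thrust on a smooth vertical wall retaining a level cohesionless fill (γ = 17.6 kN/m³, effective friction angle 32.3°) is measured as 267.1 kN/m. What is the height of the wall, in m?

10.0 m

K_a = 0.3035. P_a = ½ K_a γ H² ⇒ H = √(2P_a/(K_a γ)).
H = √(2×267.1/(0.3035×17.6)) = 10.00 m.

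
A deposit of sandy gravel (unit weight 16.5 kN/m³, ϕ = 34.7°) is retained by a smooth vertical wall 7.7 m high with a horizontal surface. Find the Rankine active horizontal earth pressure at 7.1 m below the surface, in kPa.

K_a = (1 − sin φ)/(1 + sin φ) = 0.2745.
σ_h = K_a γ z = 0.2745 × 16.5 × 7.1 = 32.15 kPa.

32.2 kPa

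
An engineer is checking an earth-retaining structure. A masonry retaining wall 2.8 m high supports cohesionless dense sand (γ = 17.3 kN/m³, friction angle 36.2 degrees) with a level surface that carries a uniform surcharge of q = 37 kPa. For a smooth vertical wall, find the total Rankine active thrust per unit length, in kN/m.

44.1 kN/m

K_a = tan²(45° − φ/2) = 0.2574.
Soil triangle: ½ K_a γ H² = 0.5×0.2574×17.3×2.8² = 17.45 kN/m.
Surcharge rectangle: K_a q H = 0.2574×37×2.8 = 26.66 kN/m.
Total = 17.45 + 26.66 = 44.12 kN/m.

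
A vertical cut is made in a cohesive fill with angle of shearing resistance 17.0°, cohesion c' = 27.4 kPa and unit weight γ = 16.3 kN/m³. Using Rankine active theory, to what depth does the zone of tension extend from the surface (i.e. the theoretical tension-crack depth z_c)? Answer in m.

4.54 m

K_a = tan²(45° − 17.0°/2) = 0.5475; √K_a = 0.7400.
The active pressure is zero where K_a γ z = 2c√K_a, so z_c = 2c/(γ√K_a) = 2×27.4/(16.3×0.7400) = 4.543 m.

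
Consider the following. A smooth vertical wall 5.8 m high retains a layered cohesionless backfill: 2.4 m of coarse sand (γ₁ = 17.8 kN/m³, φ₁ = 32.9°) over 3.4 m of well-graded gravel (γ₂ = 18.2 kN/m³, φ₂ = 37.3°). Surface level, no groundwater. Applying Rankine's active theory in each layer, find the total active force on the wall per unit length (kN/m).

K_a1 = tan²(45°−32.9°/2) = 0.2960; K_a2 = tan²(45°−37.3°/2) = 0.2453.
Layer 1: σ at base = K_a1 γ₁ h₁ = 12.65 kPa; P₁ = ½×12.65×2.4 = 15.18.
Layer 2: σ_v at top = γ₁h₁ = 42.72; σ_h top = K_a2×42.72 = 10.48; σ_h base = K_a2×(42.72+18.2×3.4) = 25.66.
P₂ = ½(10.48+25.66)×3.4 = 61.44. Total P_a = 15.18+61.44 = 76.62 kN/m.

76.6 kN/m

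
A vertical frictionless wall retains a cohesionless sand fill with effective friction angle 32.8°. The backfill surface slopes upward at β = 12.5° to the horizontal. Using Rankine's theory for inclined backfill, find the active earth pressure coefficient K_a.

K_a = cos β · (cos β − √(cos²β − cos²φ)) / (cos β + √(cos²β − cos²φ)).
cos β = 0.9763, cos φ = 0.8406, √(cos²β − cos²φ) = 0.4966.
K_a = 0.9763 × (0.9763 − 0.4966)/(0.9763 + 0.4966) = 0.3180.

0.318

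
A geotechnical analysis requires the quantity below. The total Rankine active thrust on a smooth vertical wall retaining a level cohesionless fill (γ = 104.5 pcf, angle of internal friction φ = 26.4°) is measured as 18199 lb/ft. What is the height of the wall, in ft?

30.1 ft

K_a = 0.3844. P_a = ½ K_a γ H² ⇒ H = √(2P_a/(K_a γ)).
H = √(2×18199/(0.3844×104.5)) = 30.10 ft.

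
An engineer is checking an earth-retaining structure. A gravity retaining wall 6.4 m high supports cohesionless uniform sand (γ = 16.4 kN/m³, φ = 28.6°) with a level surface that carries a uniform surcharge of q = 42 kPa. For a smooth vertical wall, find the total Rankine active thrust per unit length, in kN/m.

K_a = tan²(45° − φ/2) = 0.3525.
Soil triangle: ½ K_a γ H² = 0.5×0.3525×16.4×6.4² = 118.4 kN/m.
Surcharge rectangle: K_a q H = 0.3525×42×6.4 = 94.76 kN/m.
Total = 118.4 + 94.76 = 213.2 kN/m.

213 kN/m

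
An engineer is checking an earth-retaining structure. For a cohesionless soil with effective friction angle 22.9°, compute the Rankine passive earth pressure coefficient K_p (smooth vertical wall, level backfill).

K_p = (1 + sin φ)/(1 − sin φ) = tan²(45° + 22.9°/2) = 2.274.

2.27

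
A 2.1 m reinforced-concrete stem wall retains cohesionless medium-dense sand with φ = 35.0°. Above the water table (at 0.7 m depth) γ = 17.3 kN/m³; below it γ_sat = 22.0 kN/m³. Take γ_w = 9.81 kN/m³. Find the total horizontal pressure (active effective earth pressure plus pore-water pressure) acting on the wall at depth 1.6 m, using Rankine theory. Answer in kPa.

15.1 kPa

K_a = (1 − sin φ)/(1 + sin φ) = 0.2710.
γ' = 22.0 − 9.81 = 12.19 kN/m³.
Effective vertical stress at 1.6 m: σ'_v = 17.3×0.7 + 12.19×0.900 = 23.08 kPa.
σ'_h = K_a σ'_v = 0.2710 × 23.08 = 6.255 kPa; u = γ_w × 0.900 = 8.829 kPa.
Total σ_h = 6.255 + 8.829 = 15.08 kPa.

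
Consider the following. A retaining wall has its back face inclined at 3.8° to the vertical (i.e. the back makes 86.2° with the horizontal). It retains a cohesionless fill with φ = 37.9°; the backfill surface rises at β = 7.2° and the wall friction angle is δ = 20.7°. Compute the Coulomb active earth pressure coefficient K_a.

K_a = sin²(α+φ) / [sin²α · sin(α−δ) · (1 + √{sin(φ+δ)sin(φ−β) / (sin(α−δ)sin(α+β))})²].
With α = 86.2°, φ = 37.9°, δ = 20.7°, β = 7.2°: K_a = 0.2642.

0.264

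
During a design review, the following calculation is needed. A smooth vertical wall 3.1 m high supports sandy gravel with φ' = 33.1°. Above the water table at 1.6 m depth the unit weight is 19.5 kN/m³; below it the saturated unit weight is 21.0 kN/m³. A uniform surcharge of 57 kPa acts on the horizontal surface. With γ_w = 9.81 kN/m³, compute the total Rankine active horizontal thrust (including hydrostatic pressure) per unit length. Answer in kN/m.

K_a = tan²(45° − φ/2) = 0.2936.
γ' = 21.0 − 9.81 = 11.19 kN/m³. h₂ = H − d_w = 1.5 m.
σ'_h: at surface K_a·q = 16.73; at WT K_a(q+γd_w) = 25.89; at base K_a(q+γd_w+γ'h₂) = 30.82 kPa.
P₁ = ½(16.73+25.89)×1.6 = 34.10; P₂ = ½(25.89+30.82)×1.5 = 42.54; P_w = ½γ_w h₂² = 11.04.
Total = 34.10+42.54+11.04 = 87.67 kN/m.

87.7 kN/m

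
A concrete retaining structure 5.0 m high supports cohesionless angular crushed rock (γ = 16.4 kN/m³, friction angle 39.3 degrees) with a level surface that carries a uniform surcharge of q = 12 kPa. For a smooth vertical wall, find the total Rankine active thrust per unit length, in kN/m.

59.5 kN/m

K_a = tan²(45° − φ/2) = 0.2245.
Soil triangle: ½ K_a γ H² = 0.5×0.2245×16.4×5.0² = 46.01 kN/m.
Surcharge rectangle: K_a q H = 0.2245×12×5.0 = 13.47 kN/m.
Total = 46.01 + 13.47 = 59.48 kN/m.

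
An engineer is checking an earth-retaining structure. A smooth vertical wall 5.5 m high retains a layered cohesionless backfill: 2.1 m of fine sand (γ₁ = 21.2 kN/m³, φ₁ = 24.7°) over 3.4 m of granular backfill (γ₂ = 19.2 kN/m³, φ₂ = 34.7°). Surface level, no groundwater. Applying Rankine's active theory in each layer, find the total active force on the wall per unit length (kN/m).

K_a1 = tan²(45°−24.7°/2) = 0.4106; K_a2 = tan²(45°−34.7°/2) = 0.2745.
Layer 1: σ at base = K_a1 γ₁ h₁ = 18.28 kPa; P₁ = ½×18.28×2.1 = 19.19.
Layer 2: σ_v at top = γ₁h₁ = 44.52; σ_h top = K_a2×44.52 = 12.22; σ_h base = K_a2×(44.52+19.2×3.4) = 30.14.
P₂ = ½(12.22+30.14)×3.4 = 72.01. Total P_a = 19.19+72.01 = 91.20 kN/m.

91.2 kN/m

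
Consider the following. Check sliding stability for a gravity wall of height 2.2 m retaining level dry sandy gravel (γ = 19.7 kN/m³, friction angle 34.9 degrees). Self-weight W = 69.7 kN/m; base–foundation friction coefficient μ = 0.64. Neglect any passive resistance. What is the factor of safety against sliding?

K_a = tan²(45° − 34.9°/2) = 0.2721.
P_a = ½K_aγH² = 0.5×0.2721×19.7×2.2² = 12.97 kN/m, acting at H/3 = 0.7333 m above the base.
FS_sliding = μW / P_a = 0.64×69.7 / 12.97 = 3.438.

3.44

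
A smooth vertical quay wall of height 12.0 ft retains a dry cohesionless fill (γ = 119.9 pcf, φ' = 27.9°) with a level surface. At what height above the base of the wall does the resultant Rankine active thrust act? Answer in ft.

4.00 ft

K_a = 0.3625.
The pressure distribution is triangular, so the resultant acts at H/3 above the base = 12.0/3 = 4.000 ft.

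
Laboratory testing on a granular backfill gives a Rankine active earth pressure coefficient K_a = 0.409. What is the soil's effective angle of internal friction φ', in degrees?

K_a = tan²(45° − φ/2) ⇒ 45° − φ/2 = arctan(√0.409) = 32.60°.
φ = 2(45° − 32.60°) = 24.80°.

24.8°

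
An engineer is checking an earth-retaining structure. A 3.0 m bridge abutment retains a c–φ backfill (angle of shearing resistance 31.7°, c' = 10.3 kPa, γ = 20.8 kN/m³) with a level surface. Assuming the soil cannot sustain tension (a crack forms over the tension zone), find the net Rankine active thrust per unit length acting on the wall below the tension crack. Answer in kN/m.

4.85 kN/m

K_a = 0.3111; √K_a = 0.5577.
Tension-crack depth z_c = 2c/(γ√K_a) = 2×10.3/(20.8×0.5577) = 1.776 m.
σ_a at base = K_a γ H − 2c√K_a = 0.3111×20.8×3.0 − 2×10.3×0.5577 = 7.921 kPa.
P_a = ½ × 7.921 × (H − z_c) = 0.5×7.921×1.224 = 4.849 kN/m.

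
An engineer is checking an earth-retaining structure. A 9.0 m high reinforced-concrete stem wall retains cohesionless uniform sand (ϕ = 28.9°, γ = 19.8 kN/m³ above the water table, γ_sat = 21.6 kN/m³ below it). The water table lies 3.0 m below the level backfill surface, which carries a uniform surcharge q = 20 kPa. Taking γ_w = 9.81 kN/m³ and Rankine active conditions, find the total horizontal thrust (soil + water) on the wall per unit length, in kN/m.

468 kN/m

K_a = tan²(45° − φ/2) = 0.3484.
γ' = 21.6 − 9.81 = 11.79 kN/m³. h₂ = H − d_w = 6.0 m.
σ'_h: at surface K_a·q = 6.967; at WT K_a(q+γd_w) = 27.66; at base K_a(q+γd_w+γ'h₂) = 52.30 kPa.
P₁ = ½(6.967+27.66)×3.0 = 51.94; P₂ = ½(27.66+52.30)×6.0 = 239.9; P_w = ½γ_w h₂² = 176.6.
Total = 51.94+239.9+176.6 = 468.4 kN/m.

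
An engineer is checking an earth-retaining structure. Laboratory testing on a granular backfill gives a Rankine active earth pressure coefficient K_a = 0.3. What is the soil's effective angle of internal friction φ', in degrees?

K_a = tan²(45° − φ/2) ⇒ 45° − φ/2 = arctan(√0.3) = 28.71°.
φ = 2(45° − 28.71°) = 32.58°.

32.6°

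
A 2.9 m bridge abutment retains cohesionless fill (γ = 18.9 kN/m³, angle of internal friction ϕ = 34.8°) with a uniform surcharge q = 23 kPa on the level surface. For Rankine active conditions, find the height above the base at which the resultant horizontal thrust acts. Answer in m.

K_a = 0.2733.
Triangular part P₁ = ½K_aγH² = 21.72 at H/3 = 0.9667 m; rectangular part P₂ = K_a q H = 18.23 at H/2 = 1.450 m.
ȳ = (P₁·0.9667 + P₂·1.450)/(P₁+P₂) = 1.187 m.

1.19 m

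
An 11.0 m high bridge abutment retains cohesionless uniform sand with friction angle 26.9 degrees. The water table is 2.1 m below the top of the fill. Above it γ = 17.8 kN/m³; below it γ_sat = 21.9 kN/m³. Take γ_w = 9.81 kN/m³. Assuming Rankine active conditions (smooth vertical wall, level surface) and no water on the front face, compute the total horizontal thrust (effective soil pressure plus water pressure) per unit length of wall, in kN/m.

K_a = tan²(45° − φ/2) = 0.3770.
γ' = 21.9 − 9.81 = 12.09 kN/m³. Depth below WT = 8.9 m.
σ'_h at WT = K_a γ d_w = 14.09 kPa; at base = 14.09 + K_a γ' × 8.9 = 54.66 kPa.
P₁ (0–2.1 m) = ½×14.09×2.1 = 14.80. P₂ (2.1–11.0 m) = ½(14.09+54.66)×8.9 = 305.9.
P_w = ½ γ_w h₂² = 0.5×9.81×8.9² = 388.5. Total = 14.80+305.9+388.5 = 709.3 kN/m.

709 kN/m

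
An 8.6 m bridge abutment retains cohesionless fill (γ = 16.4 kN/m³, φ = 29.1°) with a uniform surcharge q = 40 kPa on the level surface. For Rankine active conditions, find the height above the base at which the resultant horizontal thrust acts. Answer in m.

3.39 m

K_a = 0.3456.
Triangular part P₁ = ½K_aγH² = 209.6 at H/3 = 2.867 m; rectangular part P₂ = K_a q H = 118.9 at H/2 = 4.300 m.
ȳ = (P₁·2.867 + P₂·4.300)/(P₁+P₂) = 3.385 m.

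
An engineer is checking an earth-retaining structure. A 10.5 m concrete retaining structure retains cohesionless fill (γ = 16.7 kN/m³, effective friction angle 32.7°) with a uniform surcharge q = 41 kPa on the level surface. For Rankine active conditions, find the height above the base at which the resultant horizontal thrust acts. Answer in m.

K_a = 0.2985.
Triangular part P₁ = ½K_aγH² = 274.8 at H/3 = 3.500 m; rectangular part P₂ = K_a q H = 128.5 at H/2 = 5.250 m.
ȳ = (P₁·3.500 + P₂·5.250)/(P₁+P₂) = 4.058 m.

4.06 m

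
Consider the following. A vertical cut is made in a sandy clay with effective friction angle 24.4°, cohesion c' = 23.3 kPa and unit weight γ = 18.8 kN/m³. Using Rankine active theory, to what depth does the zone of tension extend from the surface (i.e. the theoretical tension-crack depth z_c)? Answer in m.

3.85 m

K_a = tan²(45° − 24.4°/2) = 0.4153; √K_a = 0.6445.
The active pressure is zero where K_a γ z = 2c√K_a, so z_c = 2c/(γ√K_a) = 2×23.3/(18.8×0.6445) = 3.846 m.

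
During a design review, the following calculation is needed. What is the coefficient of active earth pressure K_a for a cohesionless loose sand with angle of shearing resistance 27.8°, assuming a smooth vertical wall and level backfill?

K_a = (1 − sin φ)/(1 + sin φ) = (1 − sin 27.8°)/(1 + sin 27.8°) = 0.3639.

0.364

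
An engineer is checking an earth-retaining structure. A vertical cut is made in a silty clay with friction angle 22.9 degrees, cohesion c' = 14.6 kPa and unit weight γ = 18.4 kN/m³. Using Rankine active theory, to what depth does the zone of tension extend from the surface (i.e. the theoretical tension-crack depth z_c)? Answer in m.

2.39 m

K_a = tan²(45° − 22.9°/2) = 0.4398; √K_a = 0.6631.
The active pressure is zero where K_a γ z = 2c√K_a, so z_c = 2c/(γ√K_a) = 2×14.6/(18.4×0.6631) = 2.393 m.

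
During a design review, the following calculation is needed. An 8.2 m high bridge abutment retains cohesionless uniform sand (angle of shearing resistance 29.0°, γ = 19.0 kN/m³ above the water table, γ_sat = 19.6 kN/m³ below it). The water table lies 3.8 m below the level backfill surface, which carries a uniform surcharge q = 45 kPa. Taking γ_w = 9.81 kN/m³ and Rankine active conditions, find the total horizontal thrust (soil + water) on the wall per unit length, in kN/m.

K_a = tan²(45° − φ/2) = 0.3470.
γ' = 19.6 − 9.81 = 9.790 kN/m³. h₂ = H − d_w = 4.4 m.
σ'_h: at surface K_a·q = 15.61; at WT K_a(q+γd_w) = 40.67; at base K_a(q+γd_w+γ'h₂) = 55.61 kPa.
P₁ = ½(15.61+40.67)×3.8 = 106.9; P₂ = ½(40.67+55.61)×4.4 = 211.8; P_w = ½γ_w h₂² = 94.96.
Total = 106.9+211.8+94.96 = 413.7 kN/m.

414 kN/m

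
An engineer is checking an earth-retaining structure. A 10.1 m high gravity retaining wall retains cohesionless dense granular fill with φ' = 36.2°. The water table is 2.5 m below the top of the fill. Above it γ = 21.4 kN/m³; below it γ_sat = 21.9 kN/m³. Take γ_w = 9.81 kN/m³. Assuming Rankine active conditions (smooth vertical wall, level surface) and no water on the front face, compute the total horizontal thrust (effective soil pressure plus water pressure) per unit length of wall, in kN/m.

495 kN/m

K_a = tan²(45° − φ/2) = 0.2574.
γ' = 21.9 − 9.81 = 12.09 kN/m³. Depth below WT = 7.6 m.
σ'_h at WT = K_a γ d_w = 13.77 kPa; at base = 13.77 + K_a γ' × 7.6 = 37.42 kPa.
P₁ (0–2.5 m) = ½×13.77×2.5 = 17.21. P₂ (2.5–10.1 m) = ½(13.77+37.42)×7.6 = 194.5.
P_w = ½ γ_w h₂² = 0.5×9.81×7.6² = 283.3. Total = 17.21+194.5+283.3 = 495.0 kN/m.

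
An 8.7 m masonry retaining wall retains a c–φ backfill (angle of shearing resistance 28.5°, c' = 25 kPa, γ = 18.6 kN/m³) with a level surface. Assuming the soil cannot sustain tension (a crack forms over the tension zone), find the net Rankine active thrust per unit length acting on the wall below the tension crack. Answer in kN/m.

K_a = 0.3540; √K_a = 0.5949.
Tension-crack depth z_c = 2c/(γ√K_a) = 2×25/(18.6×0.5949) = 4.518 m.
σ_a at base = K_a γ H − 2c√K_a = 0.3540×18.6×8.7 − 2×25×0.5949 = 27.53 kPa.
P_a = ½ × 27.53 × (H − z_c) = 0.5×27.53×4.182 = 57.56 kN/m.

57.6 kN/m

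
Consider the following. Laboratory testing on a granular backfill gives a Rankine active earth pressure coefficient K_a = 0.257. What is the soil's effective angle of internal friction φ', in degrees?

36.2°

K_a = tan²(45° − φ/2) ⇒ 45° − φ/2 = arctan(√0.257) = 26.88°.
φ = 2(45° − 26.88°) = 36.23°.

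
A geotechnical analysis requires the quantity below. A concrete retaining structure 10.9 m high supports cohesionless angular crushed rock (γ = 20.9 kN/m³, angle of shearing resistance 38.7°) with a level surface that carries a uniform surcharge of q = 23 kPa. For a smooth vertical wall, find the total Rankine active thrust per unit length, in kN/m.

K_a = tan²(45° − φ/2) = 0.2306.
Soil triangle: ½ K_a γ H² = 0.5×0.2306×20.9×10.9² = 286.3 kN/m.
Surcharge rectangle: K_a q H = 0.2306×23×10.9 = 57.81 kN/m.
Total = 286.3 + 57.81 = 344.1 kN/m.

344 kN/m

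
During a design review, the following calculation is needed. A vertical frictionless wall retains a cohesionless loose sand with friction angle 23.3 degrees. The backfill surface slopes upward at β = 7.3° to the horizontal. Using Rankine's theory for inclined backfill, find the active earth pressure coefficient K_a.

0.448

K_a = cos β · (cos β − √(cos²β − cos²φ)) / (cos β + √(cos²β − cos²φ)).
cos β = 0.9919, cos φ = 0.9184, √(cos²β − cos²φ) = 0.3746.
K_a = 0.9919 × (0.9919 − 0.3746)/(0.9919 + 0.3746) = 0.4481.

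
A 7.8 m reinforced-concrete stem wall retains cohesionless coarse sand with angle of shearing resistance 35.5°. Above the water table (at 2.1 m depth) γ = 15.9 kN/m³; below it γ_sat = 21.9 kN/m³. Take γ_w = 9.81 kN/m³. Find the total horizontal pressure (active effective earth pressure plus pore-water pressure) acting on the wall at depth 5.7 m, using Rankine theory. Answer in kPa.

K_a = (1 − sin φ)/(1 + sin φ) = 0.2653.
γ' = 21.9 − 9.81 = 12.09 kN/m³.
Effective vertical stress at 5.7 m: σ'_v = 15.9×2.1 + 12.09×3.60 = 76.91 kPa.
σ'_h = K_a σ'_v = 0.2653 × 76.91 = 20.40 kPa; u = γ_w × 3.60 = 35.32 kPa.
Total σ_h = 20.40 + 35.32 = 55.72 kPa.

55.7 kPa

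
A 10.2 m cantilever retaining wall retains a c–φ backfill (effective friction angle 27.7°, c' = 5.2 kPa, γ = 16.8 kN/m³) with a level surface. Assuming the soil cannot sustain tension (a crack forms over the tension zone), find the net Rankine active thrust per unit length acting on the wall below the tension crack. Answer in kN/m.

K_a = 0.3653; √K_a = 0.6044.
Tension-crack depth z_c = 2c/(γ√K_a) = 2×5.2/(16.8×0.6044) = 1.024 m.
σ_a at base = K_a γ H − 2c√K_a = 0.3653×16.8×10.2 − 2×5.2×0.6044 = 56.32 kPa.
P_a = ½ × 56.32 × (H − z_c) = 0.5×56.32×9.176 = 258.4 kN/m.

258 kN/m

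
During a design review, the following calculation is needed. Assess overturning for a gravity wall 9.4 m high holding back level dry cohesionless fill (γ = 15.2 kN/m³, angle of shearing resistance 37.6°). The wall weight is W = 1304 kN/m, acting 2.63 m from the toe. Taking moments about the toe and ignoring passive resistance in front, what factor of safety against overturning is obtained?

6.73

K_a = tan²(45° − 37.6°/2) = 0.2421.
P_a = ½K_aγH² = 0.5×0.2421×15.2×9.4² = 162.6 kN/m, acting at H/3 = 3.133 m above the base.
Overturning moment M_o = P_a × H/3 = 162.6 × 3.133 = 509.5.
Resisting moment M_r = W × 2.63 = 1304 × 2.63 = 3430.
FS_overturning = M_r/M_o = 3430/509.5 = 6.732.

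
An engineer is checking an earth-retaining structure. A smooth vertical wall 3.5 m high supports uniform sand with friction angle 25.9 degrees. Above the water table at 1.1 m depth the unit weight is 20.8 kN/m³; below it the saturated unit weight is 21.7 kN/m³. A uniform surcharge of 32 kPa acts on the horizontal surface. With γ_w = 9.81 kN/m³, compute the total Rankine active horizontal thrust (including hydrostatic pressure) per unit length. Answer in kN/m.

K_a = tan²(45° − φ/2) = 0.3920.
γ' = 21.7 − 9.81 = 11.89 kN/m³. h₂ = H − d_w = 2.4 m.
σ'_h: at surface K_a·q = 12.54; at WT K_a(q+γd_w) = 21.51; at base K_a(q+γd_w+γ'h₂) = 32.70 kPa.
P₁ = ½(12.54+21.51)×1.1 = 18.73; P₂ = ½(21.51+32.70)×2.4 = 65.05; P_w = ½γ_w h₂² = 28.25.
Total = 18.73+65.05+28.25 = 112.0 kN/m.

112 kN/m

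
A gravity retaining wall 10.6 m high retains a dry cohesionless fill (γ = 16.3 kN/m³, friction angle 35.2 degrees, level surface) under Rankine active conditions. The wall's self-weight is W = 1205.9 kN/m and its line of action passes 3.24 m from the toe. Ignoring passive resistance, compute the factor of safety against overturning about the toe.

K_a = tan²(45° − 35.2°/2) = 0.2687.
P_a = ½K_aγH² = 0.5×0.2687×16.3×10.6² = 246.0 kN/m, acting at H/3 = 3.533 m above the base.
Overturning moment M_o = P_a × H/3 = 246.0 × 3.533 = 869.4.
Resisting moment M_r = W × 3.24 = 1205.9 × 3.24 = 3907.
FS_overturning = M_r/M_o = 3907/869.4 = 4.494.

4.49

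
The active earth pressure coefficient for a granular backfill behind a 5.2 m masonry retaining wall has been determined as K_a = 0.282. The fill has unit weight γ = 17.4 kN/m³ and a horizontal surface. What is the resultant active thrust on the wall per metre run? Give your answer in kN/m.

P = ½ K_a γ H² = 0.5 × 0.282 × 17.4 × 5.2² = 66.34 kN/m.

66.3 kN/m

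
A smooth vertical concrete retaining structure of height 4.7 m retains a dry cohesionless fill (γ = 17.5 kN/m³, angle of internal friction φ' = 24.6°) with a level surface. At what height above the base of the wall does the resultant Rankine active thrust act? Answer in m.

1.57 m

K_a = 0.4121.
The pressure distribution is triangular, so the resultant acts at H/3 above the base = 4.7/3 = 1.567 m.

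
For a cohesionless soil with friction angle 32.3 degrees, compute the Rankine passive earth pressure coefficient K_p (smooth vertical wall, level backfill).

K_p = (1 + sin φ)/(1 − sin φ) = tan²(45° + 32.3°/2) = 3.295.

3.30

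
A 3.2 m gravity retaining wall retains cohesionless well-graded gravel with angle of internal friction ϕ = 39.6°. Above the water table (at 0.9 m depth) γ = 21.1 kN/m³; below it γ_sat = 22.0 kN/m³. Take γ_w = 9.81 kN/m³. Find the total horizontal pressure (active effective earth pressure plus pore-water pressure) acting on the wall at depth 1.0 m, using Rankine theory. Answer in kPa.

5.46 kPa

K_a = (1 − sin φ)/(1 + sin φ) = 0.2214.
γ' = 22.0 − 9.81 = 12.19 kN/m³.
Effective vertical stress at 1.0 m: σ'_v = 21.1×0.9 + 12.19×0.100 = 20.21 kPa.
σ'_h = K_a σ'_v = 0.2214 × 20.21 = 4.475 kPa; u = γ_w × 0.100 = 0.9810 kPa.
Total σ_h = 4.475 + 0.9810 = 5.456 kPa.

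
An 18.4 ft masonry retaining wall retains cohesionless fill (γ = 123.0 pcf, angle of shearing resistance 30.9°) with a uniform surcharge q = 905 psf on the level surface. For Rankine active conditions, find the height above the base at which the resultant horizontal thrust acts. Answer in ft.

K_a = 0.3214.
Triangular part P₁ = ½K_aγH² = 6692 at H/3 = 6.133 ft; rectangular part P₂ = K_a q H = 5352 at H/2 = 9.200 ft.
ȳ = (P₁·6.133 + P₂·9.200)/(P₁+P₂) = 7.496 ft.

7.50 ft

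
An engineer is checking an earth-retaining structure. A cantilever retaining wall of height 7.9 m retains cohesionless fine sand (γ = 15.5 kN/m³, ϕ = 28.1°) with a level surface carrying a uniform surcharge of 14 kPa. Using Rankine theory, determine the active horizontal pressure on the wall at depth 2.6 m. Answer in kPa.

19.5 kPa

K_a = (1 − sin φ)/(1 + sin φ) = 0.3596.
σ_v = γz + q = 15.5 × 2.6 + 14 = 54.30 kPa.
σ_h = K_a σ_v = 0.3596 × 54.30 = 19.53 kPa.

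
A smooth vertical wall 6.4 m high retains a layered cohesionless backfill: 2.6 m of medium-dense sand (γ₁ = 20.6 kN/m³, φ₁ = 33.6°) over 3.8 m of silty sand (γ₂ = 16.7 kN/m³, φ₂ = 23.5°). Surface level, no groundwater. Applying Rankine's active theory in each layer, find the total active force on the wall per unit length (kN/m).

159 kN/m

K_a1 = tan²(45°−33.6°/2) = 0.2875; K_a2 = tan²(45°−23.5°/2) = 0.4298.
Layer 1: σ at base = K_a1 γ₁ h₁ = 15.40 kPa; P₁ = ½×15.40×2.6 = 20.02.
Layer 2: σ_v at top = γ₁h₁ = 53.56; σ_h top = K_a2×53.56 = 23.02; σ_h base = K_a2×(53.56+16.7×3.8) = 50.30.
P₂ = ½(23.02+50.30)×3.8 = 139.3. Total P_a = 20.02+139.3 = 159.3 kN/m.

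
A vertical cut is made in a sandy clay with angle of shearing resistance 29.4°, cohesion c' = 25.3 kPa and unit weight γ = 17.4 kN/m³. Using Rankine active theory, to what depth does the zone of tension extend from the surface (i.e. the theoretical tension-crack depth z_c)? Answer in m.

4.98 m

K_a = tan²(45° − 29.4°/2) = 0.3415; √K_a = 0.5844.
The active pressure is zero where K_a γ z = 2c√K_a, so z_c = 2c/(γ√K_a) = 2×25.3/(17.4×0.5844) = 4.977 m.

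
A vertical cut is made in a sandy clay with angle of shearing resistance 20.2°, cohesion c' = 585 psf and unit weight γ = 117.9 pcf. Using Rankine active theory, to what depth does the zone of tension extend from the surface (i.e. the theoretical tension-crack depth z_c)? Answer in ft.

K_a = tan²(45° − 20.2°/2) = 0.4867; √K_a = 0.6976.
The active pressure is zero where K_a γ z = 2c√K_a, so z_c = 2c/(γ√K_a) = 2×585/(117.9×0.6976) = 14.23 ft.

14.2 ft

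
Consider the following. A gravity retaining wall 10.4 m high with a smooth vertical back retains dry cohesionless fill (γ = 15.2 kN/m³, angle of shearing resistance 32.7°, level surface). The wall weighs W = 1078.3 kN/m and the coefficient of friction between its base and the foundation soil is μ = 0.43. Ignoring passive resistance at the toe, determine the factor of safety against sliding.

1.89

K_a = tan²(45° − 32.7°/2) = 0.2985.
P_a = ½K_aγH² = 0.5×0.2985×15.2×10.4² = 245.4 kN/m, acting at H/3 = 3.467 m above the base.
FS_sliding = μW / P_a = 0.43×1078.3 / 245.4 = 1.890.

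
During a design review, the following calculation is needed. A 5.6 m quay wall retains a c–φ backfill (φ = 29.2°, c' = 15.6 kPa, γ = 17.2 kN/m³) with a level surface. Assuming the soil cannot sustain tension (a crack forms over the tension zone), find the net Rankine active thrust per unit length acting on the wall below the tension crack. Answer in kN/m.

18.6 kN/m

K_a = 0.3442; √K_a = 0.5867.
Tension-crack depth z_c = 2c/(γ√K_a) = 2×15.6/(17.2×0.5867) = 3.092 m.
σ_a at base = K_a γ H − 2c√K_a = 0.3442×17.2×5.6 − 2×15.6×0.5867 = 14.85 kPa.
P_a = ½ × 14.85 × (H − z_c) = 0.5×14.85×2.508 = 18.62 kN/m.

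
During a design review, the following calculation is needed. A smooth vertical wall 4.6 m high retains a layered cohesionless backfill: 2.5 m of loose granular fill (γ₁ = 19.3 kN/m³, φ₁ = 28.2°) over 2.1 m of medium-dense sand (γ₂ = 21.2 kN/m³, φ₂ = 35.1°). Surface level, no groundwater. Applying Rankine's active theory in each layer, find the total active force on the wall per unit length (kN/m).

K_a1 = tan²(45°−28.2°/2) = 0.3582; K_a2 = tan²(45°−35.1°/2) = 0.2698.
Layer 1: σ at base = K_a1 γ₁ h₁ = 17.28 kPa; P₁ = ½×17.28×2.5 = 21.60.
Layer 2: σ_v at top = γ₁h₁ = 48.25; σ_h top = K_a2×48.25 = 13.02; σ_h base = K_a2×(48.25+21.2×2.1) = 25.03.
P₂ = ½(13.02+25.03)×2.1 = 39.96. Total P_a = 21.60+39.96 = 61.56 kN/m.

61.6 kN/m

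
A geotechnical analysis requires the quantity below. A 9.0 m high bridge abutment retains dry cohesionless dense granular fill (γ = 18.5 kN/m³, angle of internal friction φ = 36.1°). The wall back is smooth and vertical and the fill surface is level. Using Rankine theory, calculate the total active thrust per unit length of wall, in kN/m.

K_a = tan²(45° − φ/2) = 0.2585.
P_a = ½ K_a γ H² = 0.5 × 0.2585 × 18.5 × 9.0² = 193.7 kN/m.

194 kN/m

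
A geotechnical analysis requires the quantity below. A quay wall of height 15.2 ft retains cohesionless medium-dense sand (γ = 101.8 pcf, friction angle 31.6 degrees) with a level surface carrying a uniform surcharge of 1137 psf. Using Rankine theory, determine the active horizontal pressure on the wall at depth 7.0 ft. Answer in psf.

K_a = (1 − sin φ)/(1 + sin φ) = 0.3123.
σ_v = γz + q = 101.8 × 7.0 + 1137 = 1850 psf.
σ_h = K_a σ_v = 0.3123 × 1850 = 577.7 psf.

578 psf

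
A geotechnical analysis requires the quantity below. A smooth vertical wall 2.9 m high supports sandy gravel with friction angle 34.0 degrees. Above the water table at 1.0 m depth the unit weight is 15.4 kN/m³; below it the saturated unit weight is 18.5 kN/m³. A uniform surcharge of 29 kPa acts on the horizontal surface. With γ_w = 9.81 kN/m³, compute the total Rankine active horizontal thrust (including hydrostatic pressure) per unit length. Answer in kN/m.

56.4 kN/m

K_a = tan²(45° − φ/2) = 0.2827.
γ' = 18.5 − 9.81 = 8.690 kN/m³. h₂ = H − d_w = 1.9 m.
σ'_h: at surface K_a·q = 8.199; at WT K_a(q+γd_w) = 12.55; at base K_a(q+γd_w+γ'h₂) = 17.22 kPa.
P₁ = ½(8.199+12.55)×1.0 = 10.38; P₂ = ½(12.55+17.22)×1.9 = 28.28; P_w = ½γ_w h₂² = 17.71.
Total = 10.38+28.28+17.71 = 56.37 kN/m.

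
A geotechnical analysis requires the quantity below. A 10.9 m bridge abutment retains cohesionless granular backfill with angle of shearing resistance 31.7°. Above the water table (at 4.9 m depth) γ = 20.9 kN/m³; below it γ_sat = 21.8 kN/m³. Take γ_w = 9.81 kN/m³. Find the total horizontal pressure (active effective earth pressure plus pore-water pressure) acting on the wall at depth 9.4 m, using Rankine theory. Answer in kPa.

K_a = (1 − sin φ)/(1 + sin φ) = 0.3111.
γ' = 21.8 − 9.81 = 11.99 kN/m³.
Effective vertical stress at 9.4 m: σ'_v = 20.9×4.9 + 11.99×4.50 = 156.4 kPa.
σ'_h = K_a σ'_v = 0.3111 × 156.4 = 48.64 kPa; u = γ_w × 4.50 = 44.15 kPa.
Total σ_h = 48.64 + 44.15 = 92.79 kPa.

92.8 kPa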